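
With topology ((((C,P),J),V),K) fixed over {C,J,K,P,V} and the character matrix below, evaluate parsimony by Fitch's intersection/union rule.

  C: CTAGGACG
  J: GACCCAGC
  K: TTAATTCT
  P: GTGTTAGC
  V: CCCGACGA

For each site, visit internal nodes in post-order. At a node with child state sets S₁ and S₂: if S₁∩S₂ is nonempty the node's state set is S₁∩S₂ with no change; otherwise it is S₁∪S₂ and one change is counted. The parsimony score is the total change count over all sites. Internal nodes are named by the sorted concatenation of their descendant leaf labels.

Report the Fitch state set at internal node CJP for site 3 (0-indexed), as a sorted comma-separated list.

C,G,T

CP@0: {C} ∪ {G} = {C,G} (union, +1)
CJP@0: {C,G} ∩ {G} = {G} (intersection, +0)
CJPV@0: {G} ∪ {C} = {C,G} (union, +1)
CJKPV@0: {C,G} ∪ {T} = {C,G,T} (union, +1)
CP@1: {T} ∩ {T} = {T} (intersection, +0)
CJP@1: {T} ∪ {A} = {A,T} (union, +1)
CJPV@1: {A,T} ∪ {C} = {A,C,T} (union, +1)
CJKPV@1: {A,C,T} ∩ {T} = {T} (intersection, +0)
CP@2: {A} ∪ {G} = {A,G} (union, +1)
CJP@2: {A,G} ∪ {C} = {A,C,G} (union, +1)
CJPV@2: {A,C,G} ∩ {C} = {C} (intersection, +0)
CJKPV@2: {C} ∪ {A} = {A,C} (union, +1)
CP@3: {G} ∪ {T} = {G,T} (union, +1)
CJP@3: {G,T} ∪ {C} = {C,G,T} (union, +1)
CJPV@3: {C,G,T} ∩ {G} = {G} (intersection, +0)
CJKPV@3: {G} ∪ {A} = {A,G} (union, +1)
CP@4: {G} ∪ {T} = {G,T} (union, +1)
CJP@4: {G,T} ∪ {C} = {C,G,T} (union, +1)
CJPV@4: {C,G,T} ∪ {A} = {A,C,G,T} (union, +1)
CJKPV@4: {A,C,G,T} ∩ {T} = {T} (intersection, +0)
CP@5: {A} ∩ {A} = {A} (intersection, +0)
CJP@5: {A} ∩ {A} = {A} (intersection, +0)
CJPV@5: {A} ∪ {C} = {A,C} (union, +1)
CJKPV@5: {A,C} ∪ {T} = {A,C,T} (union, +1)
CP@6: {C} ∪ {G} = {C,G} (union, +1)
CJP@6: {C,G} ∩ {G} = {G} (intersection, +0)
CJPV@6: {G} ∩ {G} = {G} (intersection, +0)
CJKPV@6: {G} ∪ {C} = {C,G} (union, +1)
CP@7: {G} ∪ {C} = {C,G} (union, +1)
CJP@7: {C,G} ∩ {C} = {C} (intersection, +0)
CJPV@7: {C} ∪ {A} = {A,C} (union, +1)
CJKPV@7: {A,C} ∪ {T} = {A,C,T} (union, +1)
per-site changes: [3, 2, 3, 3, 3, 2, 2, 3]; total = 21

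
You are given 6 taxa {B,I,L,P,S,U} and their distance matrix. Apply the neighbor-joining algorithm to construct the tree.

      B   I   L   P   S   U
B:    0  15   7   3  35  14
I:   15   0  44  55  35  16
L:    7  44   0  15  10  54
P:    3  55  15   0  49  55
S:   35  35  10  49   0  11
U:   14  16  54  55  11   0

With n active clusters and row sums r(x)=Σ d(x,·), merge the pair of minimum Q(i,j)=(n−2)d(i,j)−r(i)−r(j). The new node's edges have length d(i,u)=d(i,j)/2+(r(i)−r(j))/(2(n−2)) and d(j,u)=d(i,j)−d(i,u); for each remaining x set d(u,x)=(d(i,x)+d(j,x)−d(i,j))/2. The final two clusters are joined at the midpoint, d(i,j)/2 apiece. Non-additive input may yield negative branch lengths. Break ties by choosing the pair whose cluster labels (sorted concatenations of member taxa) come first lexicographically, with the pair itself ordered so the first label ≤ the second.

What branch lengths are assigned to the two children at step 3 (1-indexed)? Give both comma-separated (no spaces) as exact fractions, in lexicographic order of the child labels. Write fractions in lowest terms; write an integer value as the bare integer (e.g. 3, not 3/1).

iteration 1: select I,U (d=16, Q=-251); attach at lengths (79/8, 49/8); label the merged cluster IU
  updated: d(B,IU)=13/2, d(IU,L)=41, d(IU,P)=47, d(IU,S)=15
iteration 2: select IU,S (d=15, Q=-347/2); attach at lengths (91/12, 89/12); label the merged cluster ISU
  updated: d(B,ISU)=53/4, d(ISU,L)=18, d(ISU,P)=81/2
iteration 3: select B,P (d=3, Q=-303/4); attach at lengths (-117/16, 165/16); label the merged cluster BP
  updated: d(BP,ISU)=203/8, d(BP,L)=19/2
iteration 4: select BP,ISU (d=203/8, Q=-423/8); attach at lengths (135/16, 271/16); label the merged cluster BIPSU
  updated: d(BIPSU,L)=17/16
iteration 5: select BIPSU,L (d=17/16); attach at lengths (17/32, 17/32); label the merged cluster BILPSU
final tree: (((B:-117/16,P:165/16):135/16,((I:79/8,U:49/8):91/12,S:89/12):271/16):17/32,L:17/32)
total length: 967/16

-117/16,165/16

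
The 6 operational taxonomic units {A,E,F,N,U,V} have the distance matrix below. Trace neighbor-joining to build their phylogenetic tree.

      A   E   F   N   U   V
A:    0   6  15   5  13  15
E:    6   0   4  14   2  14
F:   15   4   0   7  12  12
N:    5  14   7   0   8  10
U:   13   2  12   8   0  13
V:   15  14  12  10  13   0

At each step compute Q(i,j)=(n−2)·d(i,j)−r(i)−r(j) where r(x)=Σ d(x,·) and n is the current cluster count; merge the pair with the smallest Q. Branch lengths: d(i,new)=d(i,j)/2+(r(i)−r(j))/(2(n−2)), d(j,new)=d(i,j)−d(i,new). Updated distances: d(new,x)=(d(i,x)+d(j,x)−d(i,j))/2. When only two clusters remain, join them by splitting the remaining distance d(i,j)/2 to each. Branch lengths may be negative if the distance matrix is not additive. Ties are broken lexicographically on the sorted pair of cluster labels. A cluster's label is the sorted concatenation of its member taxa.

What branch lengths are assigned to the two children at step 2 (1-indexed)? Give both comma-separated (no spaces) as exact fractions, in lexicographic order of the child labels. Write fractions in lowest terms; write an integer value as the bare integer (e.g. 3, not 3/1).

1. join E+U (d=2, Q=-80) ⇒ EU; edges |E|=0, |U|=2
  updated: d(A,EU)=17/2, d(EU,F)=7, d(EU,N)=10, d(EU,V)=25/2
2. join A+N (d=5, Q=-121/2) ⇒ AN; edges |A|=53/12, |N|=7/12
  updated: d(AN,EU)=27/4, d(AN,F)=17/2, d(AN,V)=10
3. join AN+V (d=10, Q=-159/4) ⇒ ANV; edges |AN|=43/16, |V|=117/16
  updated: d(ANV,EU)=37/8, d(ANV,F)=21/4
4. join ANV+EU (d=37/8, Q=-135/8) ⇒ AENUV; edges |ANV|=23/16, |EU|=51/16
  updated: d(AENUV,F)=61/16
5. join AENUV+F (d=61/16) ⇒ AEFNUV; edges |AENUV|=61/32, |F|=61/32
final tree: ((((A:53/12,N:7/12):43/16,V:117/16):23/16,(E:0,U:2):51/16):61/32,F:61/32)
total length: 407/16

53/12,7/12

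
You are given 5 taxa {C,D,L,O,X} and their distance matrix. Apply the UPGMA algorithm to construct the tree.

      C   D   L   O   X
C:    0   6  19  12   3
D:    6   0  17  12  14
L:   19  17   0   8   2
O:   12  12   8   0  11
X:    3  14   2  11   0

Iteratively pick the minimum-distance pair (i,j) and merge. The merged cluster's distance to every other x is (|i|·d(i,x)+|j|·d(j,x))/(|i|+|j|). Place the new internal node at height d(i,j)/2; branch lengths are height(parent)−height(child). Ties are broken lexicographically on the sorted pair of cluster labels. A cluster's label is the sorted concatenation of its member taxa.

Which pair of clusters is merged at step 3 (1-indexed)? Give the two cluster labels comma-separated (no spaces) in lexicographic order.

1. join L+X (d=2) ⇒ LX; edges |L|=1, |X|=1
  updated: d(C,LX)=11, d(D,LX)=31/2, d(LX,O)=19/2
2. join C+D (d=6) ⇒ CD; edges |C|=3, |D|=3
  updated: d(CD,LX)=53/4, d(CD,O)=12
3. join LX+O (d=19/2) ⇒ LOX; edges |LX|=15/4, |O|=19/4
  updated: d(CD,LOX)=77/6
4. join CD+LOX (d=77/6) ⇒ CDLOX; edges |CD|=41/12, |LOX|=5/3
final tree: ((C:3,D:3):41/12,((L:1,X:1):15/4,O:19/4):5/3)
total length: 259/12

LX,O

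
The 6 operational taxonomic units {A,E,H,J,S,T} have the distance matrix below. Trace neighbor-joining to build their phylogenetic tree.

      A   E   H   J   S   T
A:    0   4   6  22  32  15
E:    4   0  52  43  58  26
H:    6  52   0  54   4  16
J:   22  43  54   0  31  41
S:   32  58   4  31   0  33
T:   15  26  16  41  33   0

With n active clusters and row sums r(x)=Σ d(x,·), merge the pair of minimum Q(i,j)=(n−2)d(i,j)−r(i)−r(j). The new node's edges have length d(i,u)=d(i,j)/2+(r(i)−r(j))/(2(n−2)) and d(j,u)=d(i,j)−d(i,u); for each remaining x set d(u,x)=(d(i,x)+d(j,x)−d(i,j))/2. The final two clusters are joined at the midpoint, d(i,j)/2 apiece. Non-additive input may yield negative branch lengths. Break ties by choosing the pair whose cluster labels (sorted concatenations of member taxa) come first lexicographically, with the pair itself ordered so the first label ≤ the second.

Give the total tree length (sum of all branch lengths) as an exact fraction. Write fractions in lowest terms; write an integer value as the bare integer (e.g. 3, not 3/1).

iteration 1: select H,S (d=4, Q=-274); attach at lengths (-5/4, 21/4); label the merged cluster HS
  updated: d(A,HS)=17, d(E,HS)=53, d(HS,J)=81/2, d(HS,T)=45/2
iteration 2: select A,E (d=4, Q=-172); attach at lengths (-28/3, 40/3); label the merged cluster AE
  updated: d(AE,HS)=33, d(AE,J)=61/2, d(AE,T)=37/2
iteration 3: select AE,J (d=61/2, Q=-133); attach at lengths (31/4, 91/4); label the merged cluster AEJ
  updated: d(AEJ,HS)=43/2, d(AEJ,T)=29/2
iteration 4: select AEJ,HS (d=43/2, Q=-117/2); attach at lengths (27/4, 59/4); label the merged cluster AEHJS
  updated: d(AEHJS,T)=31/4
iteration 5: select AEHJS,T (d=31/4); attach at lengths (31/8, 31/8); label the merged cluster AEHJST
final tree: ((((A:-28/3,E:40/3):31/4,J:91/4):27/4,(H:-5/4,S:21/4):59/4):31/8,T:31/8)
total length: 271/4

271/4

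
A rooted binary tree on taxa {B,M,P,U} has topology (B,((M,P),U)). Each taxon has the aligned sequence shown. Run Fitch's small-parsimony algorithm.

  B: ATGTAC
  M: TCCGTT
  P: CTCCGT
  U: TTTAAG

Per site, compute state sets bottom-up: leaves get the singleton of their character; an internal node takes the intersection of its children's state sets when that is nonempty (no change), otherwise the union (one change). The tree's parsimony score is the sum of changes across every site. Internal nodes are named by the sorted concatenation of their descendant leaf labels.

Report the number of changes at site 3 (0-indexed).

MP@0: {T} ∪ {C} = {C,T} (union, +1)
MPU@0: {C,T} ∩ {T} = {T} (intersection, +0)
BMPU@0: {A} ∪ {T} = {A,T} (union, +1)
MP@1: {C} ∪ {T} = {C,T} (union, +1)
MPU@1: {C,T} ∩ {T} = {T} (intersection, +0)
BMPU@1: {T} ∩ {T} = {T} (intersection, +0)
MP@2: {C} ∩ {C} = {C} (intersection, +0)
MPU@2: {C} ∪ {T} = {C,T} (union, +1)
BMPU@2: {G} ∪ {C,T} = {C,G,T} (union, +1)
MP@3: {G} ∪ {C} = {C,G} (union, +1)
MPU@3: {C,G} ∪ {A} = {A,C,G} (union, +1)
BMPU@3: {T} ∪ {A,C,G} = {A,C,G,T} (union, +1)
MP@4: {T} ∪ {G} = {G,T} (union, +1)
MPU@4: {G,T} ∪ {A} = {A,G,T} (union, +1)
BMPU@4: {A} ∩ {A,G,T} = {A} (intersection, +0)
MP@5: {T} ∩ {T} = {T} (intersection, +0)
MPU@5: {T} ∪ {G} = {G,T} (union, +1)
BMPU@5: {C} ∪ {G,T} = {C,G,T} (union, +1)
per-site changes: [2, 1, 2, 3, 2, 2]; total = 12

3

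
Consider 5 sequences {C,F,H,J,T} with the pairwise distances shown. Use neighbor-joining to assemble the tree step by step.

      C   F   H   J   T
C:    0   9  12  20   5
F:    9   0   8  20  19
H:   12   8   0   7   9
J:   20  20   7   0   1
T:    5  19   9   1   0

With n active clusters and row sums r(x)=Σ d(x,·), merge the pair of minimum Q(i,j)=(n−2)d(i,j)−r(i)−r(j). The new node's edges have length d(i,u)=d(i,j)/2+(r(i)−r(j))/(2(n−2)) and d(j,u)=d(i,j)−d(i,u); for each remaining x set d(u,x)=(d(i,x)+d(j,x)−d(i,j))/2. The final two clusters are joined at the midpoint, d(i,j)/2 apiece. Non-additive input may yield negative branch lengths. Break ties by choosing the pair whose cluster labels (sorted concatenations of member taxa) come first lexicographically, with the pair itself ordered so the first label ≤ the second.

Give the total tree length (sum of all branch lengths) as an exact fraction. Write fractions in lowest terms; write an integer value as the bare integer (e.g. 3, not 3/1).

22

iteration 1: select J,T (d=1, Q=-79); attach at lengths (17/6, -11/6); label the merged cluster JT
  updated: d(C,JT)=12, d(F,JT)=19, d(H,JT)=15/2
iteration 2: select C,F (d=9, Q=-51); attach at lengths (15/4, 21/4); label the merged cluster CF
  updated: d(CF,H)=11/2, d(CF,JT)=11
iteration 3: select CF,H (d=11/2, Q=-24); attach at lengths (9/2, 1); label the merged cluster CFH
  updated: d(CFH,JT)=13/2
iteration 4: select CFH,JT (d=13/2); attach at lengths (13/4, 13/4); label the merged cluster CFHJT
final tree: (((C:15/4,F:21/4):9/2,H:1):13/4,(J:17/6,T:-11/6):13/4)
total length: 22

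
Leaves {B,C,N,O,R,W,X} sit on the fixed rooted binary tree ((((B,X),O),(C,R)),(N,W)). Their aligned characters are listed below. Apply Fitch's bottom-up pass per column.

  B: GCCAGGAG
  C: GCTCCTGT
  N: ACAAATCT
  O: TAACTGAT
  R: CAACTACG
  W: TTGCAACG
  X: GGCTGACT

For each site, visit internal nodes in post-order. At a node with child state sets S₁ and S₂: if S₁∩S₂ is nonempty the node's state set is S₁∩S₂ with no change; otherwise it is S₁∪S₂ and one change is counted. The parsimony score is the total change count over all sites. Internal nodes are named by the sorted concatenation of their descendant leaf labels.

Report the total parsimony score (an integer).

site 0, node BX: B={G} ∩ X={G} → {G} (+0)
site 0, node BOX: BX={G} ∪ O={T} → {G,T} (+1)
site 0, node CR: C={G} ∪ R={C} → {C,G} (+1)
site 0, node BCORX: BOX={G,T} ∩ CR={C,G} → {G} (+0)
site 0, node NW: N={A} ∪ W={T} → {A,T} (+1)
site 0, node BCNORWX: BCORX={G} ∪ NW={A,T} → {A,G,T} (+1)
site 1, node BX: B={C} ∪ X={G} → {C,G} (+1)
site 1, node BOX: BX={C,G} ∪ O={A} → {A,C,G} (+1)
site 1, node CR: C={C} ∪ R={A} → {A,C} (+1)
site 1, node BCORX: BOX={A,C,G} ∩ CR={A,C} → {A,C} (+0)
site 1, node NW: N={C} ∪ W={T} → {C,T} (+1)
site 1, node BCNORWX: BCORX={A,C} ∩ NW={C,T} → {C} (+0)
site 2, node BX: B={C} ∩ X={C} → {C} (+0)
site 2, node BOX: BX={C} ∪ O={A} → {A,C} (+1)
site 2, node CR: C={T} ∪ R={A} → {A,T} (+1)
site 2, node BCORX: BOX={A,C} ∩ CR={A,T} → {A} (+0)
site 2, node NW: N={A} ∪ W={G} → {A,G} (+1)
site 2, node BCNORWX: BCORX={A} ∩ NW={A,G} → {A} (+0)
site 3, node BX: B={A} ∪ X={T} → {A,T} (+1)
site 3, node BOX: BX={A,T} ∪ O={C} → {A,C,T} (+1)
site 3, node CR: C={C} ∩ R={C} → {C} (+0)
site 3, node BCORX: BOX={A,C,T} ∩ CR={C} → {C} (+0)
site 3, node NW: N={A} ∪ W={C} → {A,C} (+1)
site 3, node BCNORWX: BCORX={C} ∩ NW={A,C} → {C} (+0)
site 4, node BX: B={G} ∩ X={G} → {G} (+0)
site 4, node BOX: BX={G} ∪ O={T} → {G,T} (+1)
site 4, node CR: C={C} ∪ R={T} → {C,T} (+1)
site 4, node BCORX: BOX={G,T} ∩ CR={C,T} → {T} (+0)
site 4, node NW: N={A} ∩ W={A} → {A} (+0)
site 4, node BCNORWX: BCORX={T} ∪ NW={A} → {A,T} (+1)
site 5, node BX: B={G} ∪ X={A} → {A,G} (+1)
site 5, node BOX: BX={A,G} ∩ O={G} → {G} (+0)
site 5, node CR: C={T} ∪ R={A} → {A,T} (+1)
site 5, node BCORX: BOX={G} ∪ CR={A,T} → {A,G,T} (+1)
site 5, node NW: N={T} ∪ W={A} → {A,T} (+1)
site 5, node BCNORWX: BCORX={A,G,T} ∩ NW={A,T} → {A,T} (+0)
site 6, node BX: B={A} ∪ X={C} → {A,C} (+1)
site 6, node BOX: BX={A,C} ∩ O={A} → {A} (+0)
site 6, node CR: C={G} ∪ R={C} → {C,G} (+1)
site 6, node BCORX: BOX={A} ∪ CR={C,G} → {A,C,G} (+1)
site 6, node NW: N={C} ∩ W={C} → {C} (+0)
site 6, node BCNORWX: BCORX={A,C,G} ∩ NW={C} → {C} (+0)
site 7, node BX: B={G} ∪ X={T} → {G,T} (+1)
site 7, node BOX: BX={G,T} ∩ O={T} → {T} (+0)
site 7, node CR: C={T} ∪ R={G} → {G,T} (+1)
site 7, node BCORX: BOX={T} ∩ CR={G,T} → {T} (+0)
site 7, node NW: N={T} ∪ W={G} → {G,T} (+1)
site 7, node BCNORWX: BCORX={T} ∩ NW={G,T} → {T} (+0)
per-site changes: [4, 4, 3, 3, 3, 4, 3, 3]; total = 27

27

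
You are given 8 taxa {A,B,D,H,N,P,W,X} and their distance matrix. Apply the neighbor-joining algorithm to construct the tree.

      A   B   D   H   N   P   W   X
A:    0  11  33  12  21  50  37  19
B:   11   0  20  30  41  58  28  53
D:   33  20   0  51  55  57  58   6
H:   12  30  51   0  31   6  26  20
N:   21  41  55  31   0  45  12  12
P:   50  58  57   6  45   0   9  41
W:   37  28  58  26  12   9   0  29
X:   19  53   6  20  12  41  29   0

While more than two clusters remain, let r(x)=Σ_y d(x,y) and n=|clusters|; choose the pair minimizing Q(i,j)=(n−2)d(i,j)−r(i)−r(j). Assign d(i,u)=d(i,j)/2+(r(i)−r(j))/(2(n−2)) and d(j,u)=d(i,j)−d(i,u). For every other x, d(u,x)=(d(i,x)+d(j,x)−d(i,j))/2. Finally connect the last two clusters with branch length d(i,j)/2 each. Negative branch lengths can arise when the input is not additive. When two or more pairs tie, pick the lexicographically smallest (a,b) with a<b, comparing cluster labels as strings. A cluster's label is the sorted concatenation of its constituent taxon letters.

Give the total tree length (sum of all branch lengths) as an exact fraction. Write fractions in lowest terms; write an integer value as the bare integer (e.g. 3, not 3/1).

iteration 1: select D,X (d=6, Q=-424); attach at lengths (34/3, -16/3); label the merged cluster DX
  updated: d(A,DX)=23, d(B,DX)=67/2, d(DX,H)=65/2, d(DX,N)=61/2, d(DX,P)=46, d(DX,W)=81/2
iteration 2: select H,P (d=6, Q=-643/2); attach at lengths (-93/20, 213/20); label the merged cluster HP
  updated: d(A,HP)=28, d(B,HP)=41, d(DX,HP)=145/4, d(HP,N)=35, d(HP,W)=29/2
iteration 3: select A,B (d=11, Q=-461/2); attach at lengths (19/16, 157/16); label the merged cluster AB
  updated: d(AB,DX)=91/4, d(AB,HP)=29, d(AB,N)=51/2, d(AB,W)=27
iteration 4: select AB,DX (d=91/4, Q=-166); attach at lengths (85/12, 47/3); label the merged cluster ABDX
  updated: d(ABDX,HP)=85/4, d(ABDX,N)=133/8, d(ABDX,W)=179/8
iteration 5: select ABDX,N (d=133/8, Q=-725/8); attach at lengths (239/32, 293/32); label the merged cluster ABDNX
  updated: d(ABDNX,HP)=317/16, d(ABDNX,W)=71/8
iteration 6: select ABDNX,HP (d=317/16, Q=-691/16); attach at lengths (227/32, 407/32); label the merged cluster ABDHNPX
  updated: d(ABDHNPX,W)=57/32
iteration 7: select ABDHNPX,W (d=57/32); attach at lengths (57/64, 57/64); label the merged cluster ABDHNPWX
final tree: (((((A:19/16,B:157/16):85/12,(D:34/3,X:-16/3):47/3):239/32,N:293/32):227/32,(H:-93/20,P:213/20):407/32):57/64,W:57/64)
total length: 2687/32

2687/32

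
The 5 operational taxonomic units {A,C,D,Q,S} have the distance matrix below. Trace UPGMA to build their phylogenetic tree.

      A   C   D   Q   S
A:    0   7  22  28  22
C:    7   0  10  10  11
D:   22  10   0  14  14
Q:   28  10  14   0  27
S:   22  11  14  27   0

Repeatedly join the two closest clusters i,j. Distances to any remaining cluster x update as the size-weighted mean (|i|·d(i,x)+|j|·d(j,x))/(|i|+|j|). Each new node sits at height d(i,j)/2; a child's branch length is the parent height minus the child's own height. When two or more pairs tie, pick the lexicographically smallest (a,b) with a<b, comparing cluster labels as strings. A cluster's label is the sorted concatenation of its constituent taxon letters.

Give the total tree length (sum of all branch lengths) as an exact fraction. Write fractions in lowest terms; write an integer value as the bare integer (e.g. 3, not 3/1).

149/4

iteration 1: select A,C (d=7); attach at lengths (7/2, 7/2); label the merged cluster AC
  updated: d(AC,D)=16, d(AC,Q)=19, d(AC,S)=33/2
iteration 2: select D,Q (d=14); attach at lengths (7, 7); label the merged cluster DQ
  updated: d(AC,DQ)=35/2, d(DQ,S)=41/2
iteration 3: select AC,S (d=33/2); attach at lengths (19/4, 33/4); label the merged cluster ACS
  updated: d(ACS,DQ)=37/2
iteration 4: select ACS,DQ (d=37/2); attach at lengths (1, 9/4); label the merged cluster ACDQS
final tree: (((A:7/2,C:7/2):19/4,S:33/4):1,(D:7,Q:7):9/4)
total length: 149/4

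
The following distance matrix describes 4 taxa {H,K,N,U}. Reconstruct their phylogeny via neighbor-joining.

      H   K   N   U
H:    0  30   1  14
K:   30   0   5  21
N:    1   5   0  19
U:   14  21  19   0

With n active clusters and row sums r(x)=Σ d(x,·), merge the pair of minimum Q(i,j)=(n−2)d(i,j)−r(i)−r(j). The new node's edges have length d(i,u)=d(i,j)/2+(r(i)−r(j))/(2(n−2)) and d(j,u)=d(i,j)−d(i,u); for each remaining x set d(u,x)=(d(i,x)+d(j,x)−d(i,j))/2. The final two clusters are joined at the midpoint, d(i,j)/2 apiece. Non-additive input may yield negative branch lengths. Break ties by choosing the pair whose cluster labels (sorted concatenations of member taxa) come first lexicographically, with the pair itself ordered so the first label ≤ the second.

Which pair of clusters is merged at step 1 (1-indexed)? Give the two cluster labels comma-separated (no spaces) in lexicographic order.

1. join H+U (d=14, Q=-71) ⇒ HU; edges |H|=19/4, |U|=37/4
  updated: d(HU,K)=37/2, d(HU,N)=3
2. join HU+K (d=37/2, Q=-53/2) ⇒ HKU; edges |HU|=33/4, |K|=41/4
  updated: d(HKU,N)=-21/4
3. join HKU+N (d=-21/4) ⇒ HKNU; edges |HKU|=-21/8, |N|=-21/8
final tree: (((H:19/4,U:37/4):33/4,K:41/4):-21/8,N:-21/8)
total length: 109/4

H,U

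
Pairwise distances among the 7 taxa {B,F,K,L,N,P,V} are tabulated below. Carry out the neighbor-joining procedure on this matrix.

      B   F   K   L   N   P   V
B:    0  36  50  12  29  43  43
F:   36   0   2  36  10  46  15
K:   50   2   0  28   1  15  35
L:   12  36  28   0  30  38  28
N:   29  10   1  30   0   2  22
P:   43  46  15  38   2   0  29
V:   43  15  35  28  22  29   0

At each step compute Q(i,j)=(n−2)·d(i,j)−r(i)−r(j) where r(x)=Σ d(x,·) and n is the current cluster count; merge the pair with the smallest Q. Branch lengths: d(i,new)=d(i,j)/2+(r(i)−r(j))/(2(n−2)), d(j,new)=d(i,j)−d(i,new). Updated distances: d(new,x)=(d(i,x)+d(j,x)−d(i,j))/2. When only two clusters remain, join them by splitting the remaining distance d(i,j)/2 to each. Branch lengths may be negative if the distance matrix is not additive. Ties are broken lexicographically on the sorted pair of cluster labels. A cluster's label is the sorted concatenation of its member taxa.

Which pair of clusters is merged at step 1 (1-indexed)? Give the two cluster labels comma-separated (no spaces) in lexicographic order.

B,L

1. join B+L (d=12, Q=-325) ⇒ BL; edges |B|=101/10, |L|=19/10
  updated: d(BL,F)=30, d(BL,K)=33, d(BL,N)=47/2, d(BL,P)=69/2, d(BL,V)=59/2
2. join F+K (d=2, Q=-181) ⇒ FK; edges |F|=25/8, |K|=-9/8
  updated: d(BL,FK)=61/2, d(FK,N)=9/2, d(FK,P)=59/2, d(FK,V)=24
3. join N+P (d=2, Q=-141) ⇒ NP; edges |N|=-37/6, |P|=49/6
  updated: d(BL,NP)=28, d(FK,NP)=16, d(NP,V)=49/2
4. join BL+V (d=59/2, Q=-107) ⇒ BLV; edges |BL|=69/4, |V|=49/4
  updated: d(BLV,FK)=25/2, d(BLV,NP)=23/2
5. join BLV+FK (d=25/2, Q=-40) ⇒ BFKLV; edges |BLV|=4, |FK|=17/2
  updated: d(BFKLV,NP)=15/2
6. join BFKLV+NP (d=15/2) ⇒ BFKLNPV; edges |BFKLV|=15/4, |NP|=15/4
final tree: ((((B:101/10,L:19/10):69/4,V:49/4):4,(F:25/8,K:-9/8):17/2):15/4,(N:-37/6,P:49/6):15/4)
total length: 131/2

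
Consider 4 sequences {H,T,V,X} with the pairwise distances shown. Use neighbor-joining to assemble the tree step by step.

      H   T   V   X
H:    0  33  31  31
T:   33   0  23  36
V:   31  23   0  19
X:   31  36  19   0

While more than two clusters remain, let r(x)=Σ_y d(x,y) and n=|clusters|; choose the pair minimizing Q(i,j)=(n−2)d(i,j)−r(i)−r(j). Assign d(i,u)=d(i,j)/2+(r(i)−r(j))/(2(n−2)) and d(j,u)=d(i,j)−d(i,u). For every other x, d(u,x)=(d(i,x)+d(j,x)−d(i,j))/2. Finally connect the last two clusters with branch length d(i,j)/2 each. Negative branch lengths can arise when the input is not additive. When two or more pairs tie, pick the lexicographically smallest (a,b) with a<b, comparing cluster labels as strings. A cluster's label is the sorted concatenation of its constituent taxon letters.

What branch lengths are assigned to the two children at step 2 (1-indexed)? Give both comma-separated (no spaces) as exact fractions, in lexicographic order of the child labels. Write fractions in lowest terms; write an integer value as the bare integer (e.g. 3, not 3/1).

iteration 1: select H,T (d=33, Q=-121); attach at lengths (69/4, 63/4); label the merged cluster HT
  updated: d(HT,V)=21/2, d(HT,X)=17
iteration 2: select HT,V (d=21/2, Q=-93/2); attach at lengths (17/4, 25/4); label the merged cluster HTV
  updated: d(HTV,X)=51/4
iteration 3: select HTV,X (d=51/4); attach at lengths (51/8, 51/8); label the merged cluster HTVX
final tree: (((H:69/4,T:63/4):17/4,V:25/4):51/8,X:51/8)
total length: 225/4

17/4,25/4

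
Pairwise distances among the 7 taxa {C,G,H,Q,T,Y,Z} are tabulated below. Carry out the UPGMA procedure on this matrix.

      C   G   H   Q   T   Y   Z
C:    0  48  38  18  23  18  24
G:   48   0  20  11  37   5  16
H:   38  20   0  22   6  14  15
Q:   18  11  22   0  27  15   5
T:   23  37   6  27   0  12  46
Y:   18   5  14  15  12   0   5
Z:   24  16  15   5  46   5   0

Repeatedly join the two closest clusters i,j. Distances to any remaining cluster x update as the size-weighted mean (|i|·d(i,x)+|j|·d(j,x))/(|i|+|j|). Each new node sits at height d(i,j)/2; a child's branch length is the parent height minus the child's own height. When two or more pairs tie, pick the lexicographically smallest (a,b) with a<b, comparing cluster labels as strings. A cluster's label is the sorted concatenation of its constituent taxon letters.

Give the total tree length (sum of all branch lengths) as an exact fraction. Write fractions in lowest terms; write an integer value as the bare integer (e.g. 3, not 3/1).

iteration 1: select G,Y (d=5); attach at lengths (5/2, 5/2); label the merged cluster GY
  updated: d(C,GY)=33, d(GY,H)=17, d(GY,Q)=13, d(GY,T)=49/2, d(GY,Z)=21/2
iteration 2: select Q,Z (d=5); attach at lengths (5/2, 5/2); label the merged cluster QZ
  updated: d(C,QZ)=21, d(GY,QZ)=47/4, d(H,QZ)=37/2, d(QZ,T)=73/2
iteration 3: select H,T (d=6); attach at lengths (3, 3); label the merged cluster HT
  updated: d(C,HT)=61/2, d(GY,HT)=83/4, d(HT,QZ)=55/2
iteration 4: select GY,QZ (d=47/4); attach at lengths (27/8, 27/8); label the merged cluster GQYZ
  updated: d(C,GQYZ)=27, d(GQYZ,HT)=193/8
iteration 5: select GQYZ,HT (d=193/8); attach at lengths (99/16, 145/16); label the merged cluster GHQTYZ
  updated: d(C,GHQTYZ)=169/6
iteration 6: select C,GHQTYZ (d=169/6); attach at lengths (169/12, 97/48); label the merged cluster CGHQTYZ
final tree: (C:169/12,(((G:5/2,Y:5/2):27/8,(Q:5/2,Z:5/2):27/8):99/16,(H:3,T:3):145/16):97/48)
total length: 2597/48

2597/48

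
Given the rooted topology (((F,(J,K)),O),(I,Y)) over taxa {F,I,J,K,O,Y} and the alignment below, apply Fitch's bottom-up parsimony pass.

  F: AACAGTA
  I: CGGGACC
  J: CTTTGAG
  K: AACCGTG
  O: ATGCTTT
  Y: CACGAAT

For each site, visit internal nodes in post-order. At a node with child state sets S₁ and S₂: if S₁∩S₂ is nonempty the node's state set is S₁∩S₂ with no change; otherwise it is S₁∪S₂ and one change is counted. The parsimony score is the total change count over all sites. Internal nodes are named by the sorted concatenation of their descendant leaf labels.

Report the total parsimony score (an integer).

19

site 0, node JK: J={C} ∪ K={A} → {A,C} (+1)
site 0, node FJK: F={A} ∩ JK={A,C} → {A} (+0)
site 0, node FJKO: FJK={A} ∩ O={A} → {A} (+0)
site 0, node IY: I={C} ∩ Y={C} → {C} (+0)
site 0, node FIJKOY: FJKO={A} ∪ IY={C} → {A,C} (+1)
site 1, node JK: J={T} ∪ K={A} → {A,T} (+1)
site 1, node FJK: F={A} ∩ JK={A,T} → {A} (+0)
site 1, node FJKO: FJK={A} ∪ O={T} → {A,T} (+1)
site 1, node IY: I={G} ∪ Y={A} → {A,G} (+1)
site 1, node FIJKOY: FJKO={A,T} ∩ IY={A,G} → {A} (+0)
site 2, node JK: J={T} ∪ K={C} → {C,T} (+1)
site 2, node FJK: F={C} ∩ JK={C,T} → {C} (+0)
site 2, node FJKO: FJK={C} ∪ O={G} → {C,G} (+1)
site 2, node IY: I={G} ∪ Y={C} → {C,G} (+1)
site 2, node FIJKOY: FJKO={C,G} ∩ IY={C,G} → {C,G} (+0)
site 3, node JK: J={T} ∪ K={C} → {C,T} (+1)
site 3, node FJK: F={A} ∪ JK={C,T} → {A,C,T} (+1)
site 3, node FJKO: FJK={A,C,T} ∩ O={C} → {C} (+0)
site 3, node IY: I={G} ∩ Y={G} → {G} (+0)
site 3, node FIJKOY: FJKO={C} ∪ IY={G} → {C,G} (+1)
site 4, node JK: J={G} ∩ K={G} → {G} (+0)
site 4, node FJK: F={G} ∩ JK={G} → {G} (+0)
site 4, node FJKO: FJK={G} ∪ O={T} → {G,T} (+1)
site 4, node IY: I={A} ∩ Y={A} → {A} (+0)
site 4, node FIJKOY: FJKO={G,T} ∪ IY={A} → {A,G,T} (+1)
site 5, node JK: J={A} ∪ K={T} → {A,T} (+1)
site 5, node FJK: F={T} ∩ JK={A,T} → {T} (+0)
site 5, node FJKO: FJK={T} ∩ O={T} → {T} (+0)
site 5, node IY: I={C} ∪ Y={A} → {A,C} (+1)
site 5, node FIJKOY: FJKO={T} ∪ IY={A,C} → {A,C,T} (+1)
site 6, node JK: J={G} ∩ K={G} → {G} (+0)
site 6, node FJK: F={A} ∪ JK={G} → {A,G} (+1)
site 6, node FJKO: FJK={A,G} ∪ O={T} → {A,G,T} (+1)
site 6, node IY: I={C} ∪ Y={T} → {C,T} (+1)
site 6, node FIJKOY: FJKO={A,G,T} ∩ IY={C,T} → {T} (+0)
per-site changes: [2, 3, 3, 3, 2, 3, 3]; total = 19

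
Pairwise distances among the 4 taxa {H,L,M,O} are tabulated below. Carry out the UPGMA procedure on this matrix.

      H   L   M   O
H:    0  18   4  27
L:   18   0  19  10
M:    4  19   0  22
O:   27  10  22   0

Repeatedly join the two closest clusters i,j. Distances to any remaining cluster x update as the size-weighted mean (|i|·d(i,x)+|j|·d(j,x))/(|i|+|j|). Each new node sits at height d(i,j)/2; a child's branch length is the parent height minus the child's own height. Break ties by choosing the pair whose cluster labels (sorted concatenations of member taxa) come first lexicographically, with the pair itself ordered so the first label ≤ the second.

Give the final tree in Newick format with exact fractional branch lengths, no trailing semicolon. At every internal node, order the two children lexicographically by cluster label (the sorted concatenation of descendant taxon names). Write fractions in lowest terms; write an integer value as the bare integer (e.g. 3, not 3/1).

iteration 1: select H,M (d=4); attach at lengths (2, 2); label the merged cluster HM
  updated: d(HM,L)=37/2, d(HM,O)=49/2
iteration 2: select L,O (d=10); attach at lengths (5, 5); label the merged cluster LO
  updated: d(HM,LO)=43/2
iteration 3: select HM,LO (d=43/2); attach at lengths (35/4, 23/4); label the merged cluster HLMO
final tree: ((H:2,M:2):35/4,(L:5,O:5):23/4)
total length: 57/2

((H:2,M:2):35/4,(L:5,O:5):23/4)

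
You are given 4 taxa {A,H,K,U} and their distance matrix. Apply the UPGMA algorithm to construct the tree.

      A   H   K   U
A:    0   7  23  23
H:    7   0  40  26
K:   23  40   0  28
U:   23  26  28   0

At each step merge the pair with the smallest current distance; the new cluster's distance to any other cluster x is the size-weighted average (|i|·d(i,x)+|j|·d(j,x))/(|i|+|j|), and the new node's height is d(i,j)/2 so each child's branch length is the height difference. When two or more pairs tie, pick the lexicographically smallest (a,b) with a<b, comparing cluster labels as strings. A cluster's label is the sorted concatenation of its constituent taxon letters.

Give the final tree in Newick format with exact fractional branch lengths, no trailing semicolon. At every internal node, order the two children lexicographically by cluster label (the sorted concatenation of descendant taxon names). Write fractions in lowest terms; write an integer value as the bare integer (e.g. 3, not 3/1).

(((A:7/2,H:7/2):35/4,U:49/4):35/12,K:91/6)

iteration 1: select A,H (d=7); attach at lengths (7/2, 7/2); label the merged cluster AH
  updated: d(AH,K)=63/2, d(AH,U)=49/2
iteration 2: select AH,U (d=49/2); attach at lengths (35/4, 49/4); label the merged cluster AHU
  updated: d(AHU,K)=91/3
iteration 3: select AHU,K (d=91/3); attach at lengths (35/12, 91/6); label the merged cluster AHKU
final tree: (((A:7/2,H:7/2):35/4,U:49/4):35/12,K:91/6)
total length: 553/12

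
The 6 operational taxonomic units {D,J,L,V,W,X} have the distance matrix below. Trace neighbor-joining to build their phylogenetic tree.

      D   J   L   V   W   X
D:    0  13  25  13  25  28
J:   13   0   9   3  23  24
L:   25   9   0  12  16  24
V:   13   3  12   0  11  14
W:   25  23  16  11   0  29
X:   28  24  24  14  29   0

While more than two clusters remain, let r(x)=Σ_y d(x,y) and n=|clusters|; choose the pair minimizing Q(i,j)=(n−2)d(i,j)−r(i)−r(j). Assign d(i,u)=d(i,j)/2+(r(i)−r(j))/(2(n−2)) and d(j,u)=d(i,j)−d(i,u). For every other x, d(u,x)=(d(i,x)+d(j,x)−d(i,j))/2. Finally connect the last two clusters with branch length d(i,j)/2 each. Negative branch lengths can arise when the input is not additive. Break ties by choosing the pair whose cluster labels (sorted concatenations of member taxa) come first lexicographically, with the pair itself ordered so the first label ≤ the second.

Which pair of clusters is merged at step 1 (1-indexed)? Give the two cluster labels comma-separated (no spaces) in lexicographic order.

L,W

1. join L+W (d=16, Q=-126) ⇒ LW; edges |L|=23/4, |W|=41/4
  updated: d(D,LW)=17, d(J,LW)=8, d(LW,V)=7/2, d(LW,X)=37/2
2. join D+J (d=13, Q=-80) ⇒ DJ; edges |D|=31/3, |J|=8/3
  updated: d(DJ,LW)=6, d(DJ,V)=3/2, d(DJ,X)=39/2
3. join DJ+LW (d=6, Q=-43) ⇒ DJLW; edges |DJ|=11/4, |LW|=13/4
  updated: d(DJLW,V)=-1/2, d(DJLW,X)=16
4. join DJLW+V (d=-1/2, Q=-59/2) ⇒ DJLVW; edges |DJLW|=3/4, |V|=-5/4
  updated: d(DJLVW,X)=61/4
5. join DJLVW+X (d=61/4) ⇒ DJLVWX; edges |DJLVW|=61/8, |X|=61/8
final tree: ((((D:31/3,J:8/3):11/4,(L:23/4,W:41/4):13/4):3/4,V:-5/4):61/8,X:61/8)
total length: 199/4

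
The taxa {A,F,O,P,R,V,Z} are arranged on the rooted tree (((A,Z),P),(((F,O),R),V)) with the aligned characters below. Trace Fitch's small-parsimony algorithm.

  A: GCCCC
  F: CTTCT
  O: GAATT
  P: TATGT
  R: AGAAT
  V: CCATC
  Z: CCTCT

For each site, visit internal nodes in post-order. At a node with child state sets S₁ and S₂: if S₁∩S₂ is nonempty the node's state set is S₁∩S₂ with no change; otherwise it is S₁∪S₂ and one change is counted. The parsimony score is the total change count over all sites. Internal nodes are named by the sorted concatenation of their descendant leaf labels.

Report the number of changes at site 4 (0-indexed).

2

site 0, node AZ: A={G} ∪ Z={C} → {C,G} (+1)
site 0, node APZ: AZ={C,G} ∪ P={T} → {C,G,T} (+1)
site 0, node FO: F={C} ∪ O={G} → {C,G} (+1)
site 0, node FOR: FO={C,G} ∪ R={A} → {A,C,G} (+1)
site 0, node FORV: FOR={A,C,G} ∩ V={C} → {C} (+0)
site 0, node AFOPRVZ: APZ={C,G,T} ∩ FORV={C} → {C} (+0)
site 1, node AZ: A={C} ∩ Z={C} → {C} (+0)
site 1, node APZ: AZ={C} ∪ P={A} → {A,C} (+1)
site 1, node FO: F={T} ∪ O={A} → {A,T} (+1)
site 1, node FOR: FO={A,T} ∪ R={G} → {A,G,T} (+1)
site 1, node FORV: FOR={A,G,T} ∪ V={C} → {A,C,G,T} (+1)
site 1, node AFOPRVZ: APZ={A,C} ∩ FORV={A,C,G,T} → {A,C} (+0)
site 2, node AZ: A={C} ∪ Z={T} → {C,T} (+1)
site 2, node APZ: AZ={C,T} ∩ P={T} → {T} (+0)
site 2, node FO: F={T} ∪ O={A} → {A,T} (+1)
site 2, node FOR: FO={A,T} ∩ R={A} → {A} (+0)
site 2, node FORV: FOR={A} ∩ V={A} → {A} (+0)
site 2, node AFOPRVZ: APZ={T} ∪ FORV={A} → {A,T} (+1)
site 3, node AZ: A={C} ∩ Z={C} → {C} (+0)
site 3, node APZ: AZ={C} ∪ P={G} → {C,G} (+1)
site 3, node FO: F={C} ∪ O={T} → {C,T} (+1)
site 3, node FOR: FO={C,T} ∪ R={A} → {A,C,T} (+1)
site 3, node FORV: FOR={A,C,T} ∩ V={T} → {T} (+0)
site 3, node AFOPRVZ: APZ={C,G} ∪ FORV={T} → {C,G,T} (+1)
site 4, node AZ: A={C} ∪ Z={T} → {C,T} (+1)
site 4, node APZ: AZ={C,T} ∩ P={T} → {T} (+0)
site 4, node FO: F={T} ∩ O={T} → {T} (+0)
site 4, node FOR: FO={T} ∩ R={T} → {T} (+0)
site 4, node FORV: FOR={T} ∪ V={C} → {C,T} (+1)
site 4, node AFOPRVZ: APZ={T} ∩ FORV={C,T} → {T} (+0)
per-site changes: [4, 4, 3, 4, 2]; total = 17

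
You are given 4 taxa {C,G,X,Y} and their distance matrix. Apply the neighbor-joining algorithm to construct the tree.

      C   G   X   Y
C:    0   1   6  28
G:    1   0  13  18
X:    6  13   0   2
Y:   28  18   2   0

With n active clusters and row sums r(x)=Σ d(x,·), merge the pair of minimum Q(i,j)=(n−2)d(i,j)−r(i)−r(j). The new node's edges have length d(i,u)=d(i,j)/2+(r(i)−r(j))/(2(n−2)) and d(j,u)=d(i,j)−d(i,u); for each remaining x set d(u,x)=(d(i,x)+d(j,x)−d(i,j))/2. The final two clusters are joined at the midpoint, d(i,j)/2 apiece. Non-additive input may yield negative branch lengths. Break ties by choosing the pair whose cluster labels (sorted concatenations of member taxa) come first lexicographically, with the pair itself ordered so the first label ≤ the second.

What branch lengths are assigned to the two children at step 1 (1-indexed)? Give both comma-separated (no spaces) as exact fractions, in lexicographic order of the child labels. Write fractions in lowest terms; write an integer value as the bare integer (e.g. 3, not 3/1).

5/4,-1/4

step 1: merge (C,G) at d=1, Q=-65; branch lengths C→5/4, G→-1/4; new cluster CG
  updated: d(CG,X)=9, d(CG,Y)=45/2
step 2: merge (CG,X) at d=9, Q=-67/2; branch lengths CG→59/4, X→-23/4; new cluster CGX
  updated: d(CGX,Y)=31/4
step 3: merge (CGX,Y) at d=31/4; branch lengths CGX→31/8, Y→31/8; new cluster CGXY
final tree: (((C:5/4,G:-1/4):59/4,X:-23/4):31/8,Y:31/8)
total length: 71/4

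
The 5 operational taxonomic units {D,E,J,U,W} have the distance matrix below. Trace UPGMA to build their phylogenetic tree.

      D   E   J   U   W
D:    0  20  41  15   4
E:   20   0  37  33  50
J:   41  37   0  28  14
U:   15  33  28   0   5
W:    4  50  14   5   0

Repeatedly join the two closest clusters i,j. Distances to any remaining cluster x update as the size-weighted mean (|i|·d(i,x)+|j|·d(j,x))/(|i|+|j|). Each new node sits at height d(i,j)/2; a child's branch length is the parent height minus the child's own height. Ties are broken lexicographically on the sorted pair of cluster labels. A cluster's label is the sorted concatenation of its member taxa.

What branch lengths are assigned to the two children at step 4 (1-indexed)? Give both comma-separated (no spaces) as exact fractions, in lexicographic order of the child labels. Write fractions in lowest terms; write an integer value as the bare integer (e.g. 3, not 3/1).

1. join D+W (d=4) ⇒ DW; edges |D|=2, |W|=2
  updated: d(DW,E)=35, d(DW,J)=55/2, d(DW,U)=10
2. join DW+U (d=10) ⇒ DUW; edges |DW|=3, |U|=5
  updated: d(DUW,E)=103/3, d(DUW,J)=83/3
3. join DUW+J (d=83/3) ⇒ DJUW; edges |DUW|=53/6, |J|=83/6
  updated: d(DJUW,E)=35
4. join DJUW+E (d=35) ⇒ DEJUW; edges |DJUW|=11/3, |E|=35/2
final tree: ((((D:2,W:2):3,U:5):53/6,J:83/6):11/3,E:35/2)
total length: 335/6

11/3,35/2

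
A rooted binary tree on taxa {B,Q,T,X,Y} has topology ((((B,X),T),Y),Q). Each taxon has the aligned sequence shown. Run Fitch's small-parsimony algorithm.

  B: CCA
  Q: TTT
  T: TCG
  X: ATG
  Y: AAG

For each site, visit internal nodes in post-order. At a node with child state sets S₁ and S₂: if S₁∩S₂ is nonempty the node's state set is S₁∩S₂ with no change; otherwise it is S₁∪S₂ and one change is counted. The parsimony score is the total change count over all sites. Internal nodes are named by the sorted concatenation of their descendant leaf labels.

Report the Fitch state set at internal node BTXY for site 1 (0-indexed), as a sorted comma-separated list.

site 0, node BX: B={C} ∪ X={A} → {A,C} (+1)
site 0, node BTX: BX={A,C} ∪ T={T} → {A,C,T} (+1)
site 0, node BTXY: BTX={A,C,T} ∩ Y={A} → {A} (+0)
site 0, node BQTXY: BTXY={A} ∪ Q={T} → {A,T} (+1)
site 1, node BX: B={C} ∪ X={T} → {C,T} (+1)
site 1, node BTX: BX={C,T} ∩ T={C} → {C} (+0)
site 1, node BTXY: BTX={C} ∪ Y={A} → {A,C} (+1)
site 1, node BQTXY: BTXY={A,C} ∪ Q={T} → {A,C,T} (+1)
site 2, node BX: B={A} ∪ X={G} → {A,G} (+1)
site 2, node BTX: BX={A,G} ∩ T={G} → {G} (+0)
site 2, node BTXY: BTX={G} ∩ Y={G} → {G} (+0)
site 2, node BQTXY: BTXY={G} ∪ Q={T} → {G,T} (+1)
per-site changes: [3, 3, 2]; total = 8

A,C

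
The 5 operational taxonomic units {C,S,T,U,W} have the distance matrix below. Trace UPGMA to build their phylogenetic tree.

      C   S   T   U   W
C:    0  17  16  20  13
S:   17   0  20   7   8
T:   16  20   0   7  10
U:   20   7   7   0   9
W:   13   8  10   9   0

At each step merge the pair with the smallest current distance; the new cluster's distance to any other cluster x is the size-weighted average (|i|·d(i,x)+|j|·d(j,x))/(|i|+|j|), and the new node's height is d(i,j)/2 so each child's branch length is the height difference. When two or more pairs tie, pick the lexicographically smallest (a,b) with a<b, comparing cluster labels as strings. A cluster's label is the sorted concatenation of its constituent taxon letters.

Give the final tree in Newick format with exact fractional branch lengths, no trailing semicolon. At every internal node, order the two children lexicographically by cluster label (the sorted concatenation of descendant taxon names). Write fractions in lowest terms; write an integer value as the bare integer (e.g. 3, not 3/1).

1. join S+U (d=7) ⇒ SU; edges |S|=7/2, |U|=7/2
  updated: d(C,SU)=37/2, d(SU,T)=27/2, d(SU,W)=17/2
2. join SU+W (d=17/2) ⇒ SUW; edges |SU|=3/4, |W|=17/4
  updated: d(C,SUW)=50/3, d(SUW,T)=37/3
3. join SUW+T (d=37/3) ⇒ STUW; edges |SUW|=23/12, |T|=37/6
  updated: d(C,STUW)=33/2
4. join C+STUW (d=33/2) ⇒ CSTUW; edges |C|=33/4, |STUW|=25/12
final tree: (C:33/4,(((S:7/2,U:7/2):3/4,W:17/4):23/12,T:37/6):25/12)
total length: 365/12

(C:33/4,(((S:7/2,U:7/2):3/4,W:17/4):23/12,T:37/6):25/12)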